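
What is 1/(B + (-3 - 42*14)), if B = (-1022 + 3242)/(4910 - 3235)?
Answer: -335/197541 ≈ -0.0016959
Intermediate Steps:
B = 444/335 (B = 2220/1675 = 2220*(1/1675) = 444/335 ≈ 1.3254)
1/(B + (-3 - 42*14)) = 1/(444/335 + (-3 - 42*14)) = 1/(444/335 + (-3 - 588)) = 1/(444/335 - 591) = 1/(-197541/335) = -335/197541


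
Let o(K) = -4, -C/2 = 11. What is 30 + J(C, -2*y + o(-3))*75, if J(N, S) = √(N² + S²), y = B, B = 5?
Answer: 30 + 150*√170 ≈ 1985.8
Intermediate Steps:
y = 5
C = -22 (C = -2*11 = -22)
30 + J(C, -2*y + o(-3))*75 = 30 + √((-22)² + (-2*5 - 4)²)*75 = 30 + √(484 + (-10 - 4)²)*75 = 30 + √(484 + (-14)²)*75 = 30 + √(484 + 196)*75 = 30 + √680*75 = 30 + (2*√170)*75 = 30 + 150*√170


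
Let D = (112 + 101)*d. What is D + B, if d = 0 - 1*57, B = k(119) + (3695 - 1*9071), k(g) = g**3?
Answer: 1667642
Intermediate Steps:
B = 1679783 (B = 119**3 + (3695 - 1*9071) = 1685159 + (3695 - 9071) = 1685159 - 5376 = 1679783)
d = -57 (d = 0 - 57 = -57)
D = -12141 (D = (112 + 101)*(-57) = 213*(-57) = -12141)
D + B = -12141 + 1679783 = 1667642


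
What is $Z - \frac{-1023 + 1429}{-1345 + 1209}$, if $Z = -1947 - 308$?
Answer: $- \frac{153137}{68} \approx -2252.0$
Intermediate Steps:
$Z = -2255$
$Z - \frac{-1023 + 1429}{-1345 + 1209} = -2255 - \frac{-1023 + 1429}{-1345 + 1209} = -2255 - \frac{406}{-136} = -2255 - 406 \left(- \frac{1}{136}\right) = -2255 - - \frac{203}{68} = -2255 + \frac{203}{68} = - \frac{153137}{68}$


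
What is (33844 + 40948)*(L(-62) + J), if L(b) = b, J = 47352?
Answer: 3536913680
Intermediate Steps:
(33844 + 40948)*(L(-62) + J) = (33844 + 40948)*(-62 + 47352) = 74792*47290 = 3536913680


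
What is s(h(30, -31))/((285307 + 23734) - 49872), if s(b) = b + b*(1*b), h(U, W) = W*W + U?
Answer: 983072/259169 ≈ 3.7932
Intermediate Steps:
h(U, W) = U + W**2 (h(U, W) = W**2 + U = U + W**2)
s(b) = b + b**2 (s(b) = b + b*b = b + b**2)
s(h(30, -31))/((285307 + 23734) - 49872) = ((30 + (-31)**2)*(1 + (30 + (-31)**2)))/((285307 + 23734) - 49872) = ((30 + 961)*(1 + (30 + 961)))/(309041 - 49872) = (991*(1 + 991))/259169 = (991*992)*(1/259169) = 983072*(1/259169) = 983072/259169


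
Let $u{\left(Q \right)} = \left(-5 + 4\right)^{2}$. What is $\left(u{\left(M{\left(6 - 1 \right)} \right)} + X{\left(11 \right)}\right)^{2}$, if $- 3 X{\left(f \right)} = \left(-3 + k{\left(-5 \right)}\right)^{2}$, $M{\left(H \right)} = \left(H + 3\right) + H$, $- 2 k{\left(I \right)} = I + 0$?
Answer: $\frac{121}{144} \approx 0.84028$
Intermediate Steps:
$k{\left(I \right)} = - \frac{I}{2}$ ($k{\left(I \right)} = - \frac{I + 0}{2} = - \frac{I}{2}$)
$M{\left(H \right)} = 3 + 2 H$ ($M{\left(H \right)} = \left(3 + H\right) + H = 3 + 2 H$)
$u{\left(Q \right)} = 1$ ($u{\left(Q \right)} = \left(-1\right)^{2} = 1$)
$X{\left(f \right)} = - \frac{1}{12}$ ($X{\left(f \right)} = - \frac{\left(-3 - - \frac{5}{2}\right)^{2}}{3} = - \frac{\left(-3 + \frac{5}{2}\right)^{2}}{3} = - \frac{\left(- \frac{1}{2}\right)^{2}}{3} = \left(- \frac{1}{3}\right) \frac{1}{4} = - \frac{1}{12}$)
$\left(u{\left(M{\left(6 - 1 \right)} \right)} + X{\left(11 \right)}\right)^{2} = \left(1 - \frac{1}{12}\right)^{2} = \left(\frac{11}{12}\right)^{2} = \frac{121}{144}$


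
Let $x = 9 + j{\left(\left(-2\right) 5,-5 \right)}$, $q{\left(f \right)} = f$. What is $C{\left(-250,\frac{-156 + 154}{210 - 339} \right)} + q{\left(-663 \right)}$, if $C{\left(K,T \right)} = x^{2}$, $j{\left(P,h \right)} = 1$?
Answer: $-563$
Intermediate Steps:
$x = 10$ ($x = 9 + 1 = 10$)
$C{\left(K,T \right)} = 100$ ($C{\left(K,T \right)} = 10^{2} = 100$)
$C{\left(-250,\frac{-156 + 154}{210 - 339} \right)} + q{\left(-663 \right)} = 100 - 663 = -563$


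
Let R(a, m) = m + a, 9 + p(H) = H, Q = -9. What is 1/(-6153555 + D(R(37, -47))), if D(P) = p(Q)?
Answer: -1/6153573 ≈ -1.6251e-7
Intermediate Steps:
p(H) = -9 + H
R(a, m) = a + m
D(P) = -18 (D(P) = -9 - 9 = -18)
1/(-6153555 + D(R(37, -47))) = 1/(-6153555 - 18) = 1/(-6153573) = -1/6153573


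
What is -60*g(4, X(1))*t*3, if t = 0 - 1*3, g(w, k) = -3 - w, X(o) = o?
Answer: -3780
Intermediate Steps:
t = -3 (t = 0 - 3 = -3)
-60*g(4, X(1))*t*3 = -60*(-3 - 1*4)*(-3)*3 = -60*(-3 - 4)*(-3)*3 = -60*(-7*(-3))*3 = -1260*3 = -60*63 = -3780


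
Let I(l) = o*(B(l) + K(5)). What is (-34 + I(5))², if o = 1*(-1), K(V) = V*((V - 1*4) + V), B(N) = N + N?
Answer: 5476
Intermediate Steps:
B(N) = 2*N
K(V) = V*(-4 + 2*V) (K(V) = V*((V - 4) + V) = V*((-4 + V) + V) = V*(-4 + 2*V))
o = -1
I(l) = -30 - 2*l (I(l) = -(2*l + 2*5*(-2 + 5)) = -(2*l + 2*5*3) = -(2*l + 30) = -(30 + 2*l) = -30 - 2*l)
(-34 + I(5))² = (-34 + (-30 - 2*5))² = (-34 + (-30 - 10))² = (-34 - 40)² = (-74)² = 5476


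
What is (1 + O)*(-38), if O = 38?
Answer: -1482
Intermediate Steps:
(1 + O)*(-38) = (1 + 38)*(-38) = 39*(-38) = -1482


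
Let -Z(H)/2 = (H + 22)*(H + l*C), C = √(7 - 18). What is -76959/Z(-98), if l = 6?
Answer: 3770991/760000 + 230877*I*√11/760000 ≈ 4.9618 + 1.0075*I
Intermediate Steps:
C = I*√11 (C = √(-11) = I*√11 ≈ 3.3166*I)
Z(H) = -2*(22 + H)*(H + 6*I*√11) (Z(H) = -2*(H + 22)*(H + 6*(I*√11)) = -2*(22 + H)*(H + 6*I*√11))
-76959/Z(-98) = -76959/(-44*(-98) - 2*(-98)² - 264*I*√11 - 12*I*(-98)*√11) = -76959/(4312 - 2*9604 - 264*I*√11 + 1176*I*√11) = -76959/(4312 - 19208 - 264*I*√11 + 1176*I*√11) = -76959/(-14896 + 912*I*√11)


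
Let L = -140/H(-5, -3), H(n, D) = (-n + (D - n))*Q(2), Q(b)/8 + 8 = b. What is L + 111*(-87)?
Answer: -115879/12 ≈ -9656.6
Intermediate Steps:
Q(b) = -64 + 8*b
H(n, D) = -48*D + 96*n (H(n, D) = (-n + (D - n))*(-64 + 8*2) = (D - 2*n)*(-64 + 16) = (D - 2*n)*(-48) = -48*D + 96*n)
L = 5/12 (L = -140/(-48*(-3) + 96*(-5)) = -140/(144 - 480) = -140/(-336) = -140*(-1/336) = 5/12 ≈ 0.41667)
L + 111*(-87) = 5/12 + 111*(-87) = 5/12 - 9657 = -115879/12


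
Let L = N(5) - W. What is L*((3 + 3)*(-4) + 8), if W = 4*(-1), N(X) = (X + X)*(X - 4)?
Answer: -224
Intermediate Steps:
N(X) = 2*X*(-4 + X) (N(X) = (2*X)*(-4 + X) = 2*X*(-4 + X))
W = -4
L = 14 (L = 2*5*(-4 + 5) - 1*(-4) = 2*5*1 + 4 = 10 + 4 = 14)
L*((3 + 3)*(-4) + 8) = 14*((3 + 3)*(-4) + 8) = 14*(6*(-4) + 8) = 14*(-24 + 8) = 14*(-16) = -224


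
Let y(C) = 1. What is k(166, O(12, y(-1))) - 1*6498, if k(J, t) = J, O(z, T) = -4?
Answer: -6332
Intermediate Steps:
k(166, O(12, y(-1))) - 1*6498 = 166 - 1*6498 = 166 - 6498 = -6332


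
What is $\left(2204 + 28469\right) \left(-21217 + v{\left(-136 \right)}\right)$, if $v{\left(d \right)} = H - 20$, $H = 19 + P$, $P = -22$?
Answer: $-651494520$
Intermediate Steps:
$H = -3$ ($H = 19 - 22 = -3$)
$v{\left(d \right)} = -23$ ($v{\left(d \right)} = -3 - 20 = -23$)
$\left(2204 + 28469\right) \left(-21217 + v{\left(-136 \right)}\right) = \left(2204 + 28469\right) \left(-21217 - 23\right) = 30673 \left(-21240\right) = -651494520$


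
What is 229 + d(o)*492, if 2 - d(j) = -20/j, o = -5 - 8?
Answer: 5929/13 ≈ 456.08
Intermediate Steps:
o = -13
d(j) = 2 + 20/j (d(j) = 2 - (-20)/j = 2 + 20/j)
229 + d(o)*492 = 229 + (2 + 20/(-13))*492 = 229 + (2 + 20*(-1/13))*492 = 229 + (2 - 20/13)*492 = 229 + (6/13)*492 = 229 + 2952/13 = 5929/13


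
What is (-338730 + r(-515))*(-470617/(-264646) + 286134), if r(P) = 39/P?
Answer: -13209868295897145009/136292690 ≈ -9.6923e+10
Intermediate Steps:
(-338730 + r(-515))*(-470617/(-264646) + 286134) = (-338730 + 39/(-515))*(-470617/(-264646) + 286134) = (-338730 + 39*(-1/515))*(-470617*(-1/264646) + 286134) = (-338730 - 39/515)*(470617/264646 + 286134) = -174445989/515*75724689181/264646 = -13209868295897145009/136292690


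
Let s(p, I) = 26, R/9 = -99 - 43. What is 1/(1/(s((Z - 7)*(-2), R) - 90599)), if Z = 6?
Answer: -90573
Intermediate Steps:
R = -1278 (R = 9*(-99 - 43) = 9*(-142) = -1278)
1/(1/(s((Z - 7)*(-2), R) - 90599)) = 1/(1/(26 - 90599)) = 1/(1/(-90573)) = 1/(-1/90573) = -90573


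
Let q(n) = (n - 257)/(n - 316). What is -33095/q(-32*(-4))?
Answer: -6221860/129 ≈ -48232.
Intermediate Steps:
q(n) = (-257 + n)/(-316 + n)
-33095/q(-32*(-4)) = -33095*(-316 - 32*(-4))/(-257 - 32*(-4)) = -33095*(-316 + 128)/(-257 + 128) = -33095/(-129/(-188)) = -33095/((-1/188*(-129))) = -33095/129/188 = -33095*188/129 = -6221860/129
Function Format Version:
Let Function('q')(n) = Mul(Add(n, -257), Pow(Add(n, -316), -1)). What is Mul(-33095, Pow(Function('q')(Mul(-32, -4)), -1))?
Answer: Rational(-6221860, 129) ≈ -48232.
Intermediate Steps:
Function('q')(n) = Mul(Pow(Add(-316, n), -1), Add(-257, n)) (Function('q')(n) = Mul(Add(-257, n), Pow(Add(-316, n), -1)) = Mul(Pow(Add(-316, n), -1), Add(-257, n)))
Mul(-33095, Pow(Function('q')(Mul(-32, -4)), -1)) = Mul(-33095, Pow(Mul(Pow(Add(-316, Mul(-32, -4)), -1), Add(-257, Mul(-32, -4))), -1)) = Mul(-33095, Pow(Mul(Pow(Add(-316, 128), -1), Add(-257, 128)), -1)) = Mul(-33095, Pow(Mul(Pow(-188, -1), -129), -1)) = Mul(-33095, Pow(Mul(Rational(-1, 188), -129), -1)) = Mul(-33095, Pow(Rational(129, 188), -1)) = Mul(-33095, Rational(188, 129)) = Rational(-6221860, 129)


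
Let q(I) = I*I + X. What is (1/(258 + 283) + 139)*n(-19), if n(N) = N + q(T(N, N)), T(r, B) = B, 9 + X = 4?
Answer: 25342400/541 ≈ 46844.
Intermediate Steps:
X = -5 (X = -9 + 4 = -5)
q(I) = -5 + I**2 (q(I) = I*I - 5 = I**2 - 5 = -5 + I**2)
n(N) = -5 + N + N**2 (n(N) = N + (-5 + N**2) = -5 + N + N**2)
(1/(258 + 283) + 139)*n(-19) = (1/(258 + 283) + 139)*(-5 - 19 + (-19)**2) = (1/541 + 139)*(-5 - 19 + 361) = (1/541 + 139)*337 = (75200/541)*337 = 25342400/541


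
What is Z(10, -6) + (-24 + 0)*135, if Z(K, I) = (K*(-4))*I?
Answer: -3000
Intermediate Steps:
Z(K, I) = -4*I*K (Z(K, I) = (-4*K)*I = -4*I*K)
Z(10, -6) + (-24 + 0)*135 = -4*(-6)*10 + (-24 + 0)*135 = 240 - 24*135 = 240 - 3240 = -3000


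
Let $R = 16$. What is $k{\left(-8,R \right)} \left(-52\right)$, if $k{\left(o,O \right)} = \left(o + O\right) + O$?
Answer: $-1248$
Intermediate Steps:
$k{\left(o,O \right)} = o + 2 O$ ($k{\left(o,O \right)} = \left(O + o\right) + O = o + 2 O$)
$k{\left(-8,R \right)} \left(-52\right) = \left(-8 + 2 \cdot 16\right) \left(-52\right) = \left(-8 + 32\right) \left(-52\right) = 24 \left(-52\right) = -1248$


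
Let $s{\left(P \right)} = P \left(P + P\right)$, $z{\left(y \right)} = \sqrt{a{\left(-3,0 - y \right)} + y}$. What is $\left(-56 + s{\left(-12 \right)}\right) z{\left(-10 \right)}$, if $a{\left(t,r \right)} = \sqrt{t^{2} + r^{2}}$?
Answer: $232 \sqrt{-10 + \sqrt{109}} \approx 153.95$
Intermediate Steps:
$a{\left(t,r \right)} = \sqrt{r^{2} + t^{2}}$
$z{\left(y \right)} = \sqrt{y + \sqrt{9 + y^{2}}}$ ($z{\left(y \right)} = \sqrt{\sqrt{\left(0 - y\right)^{2} + \left(-3\right)^{2}} + y} = \sqrt{\sqrt{\left(- y\right)^{2} + 9} + y} = \sqrt{\sqrt{y^{2} + 9} + y} = \sqrt{\sqrt{9 + y^{2}} + y} = \sqrt{y + \sqrt{9 + y^{2}}}$)
$s{\left(P \right)} = 2 P^{2}$ ($s{\left(P \right)} = P 2 P = 2 P^{2}$)
$\left(-56 + s{\left(-12 \right)}\right) z{\left(-10 \right)} = \left(-56 + 2 \left(-12\right)^{2}\right) \sqrt{-10 + \sqrt{9 + \left(-10\right)^{2}}} = \left(-56 + 2 \cdot 144\right) \sqrt{-10 + \sqrt{9 + 100}} = \left(-56 + 288\right) \sqrt{-10 + \sqrt{109}} = 232 \sqrt{-10 + \sqrt{109}}$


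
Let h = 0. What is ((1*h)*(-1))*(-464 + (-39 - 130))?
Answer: 0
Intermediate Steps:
((1*h)*(-1))*(-464 + (-39 - 130)) = ((1*0)*(-1))*(-464 + (-39 - 130)) = (0*(-1))*(-464 - 169) = 0*(-633) = 0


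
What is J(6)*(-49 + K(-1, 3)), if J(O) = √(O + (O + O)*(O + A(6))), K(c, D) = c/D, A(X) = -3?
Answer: -148*√42/3 ≈ -319.72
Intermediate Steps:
J(O) = √(O + 2*O*(-3 + O)) (J(O) = √(O + (O + O)*(O - 3)) = √(O + (2*O)*(-3 + O)) = √(O + 2*O*(-3 + O)))
J(6)*(-49 + K(-1, 3)) = √(6*(-5 + 2*6))*(-49 - 1/3) = √(6*(-5 + 12))*(-49 - 1*⅓) = √(6*7)*(-49 - ⅓) = √42*(-148/3) = -148*√42/3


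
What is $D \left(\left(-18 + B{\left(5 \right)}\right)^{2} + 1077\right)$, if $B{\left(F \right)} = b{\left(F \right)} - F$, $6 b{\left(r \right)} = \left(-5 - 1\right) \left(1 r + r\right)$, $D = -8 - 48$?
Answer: $-121296$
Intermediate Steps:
$D = -56$ ($D = -8 - 48 = -56$)
$b{\left(r \right)} = - 2 r$ ($b{\left(r \right)} = \frac{\left(-5 - 1\right) \left(1 r + r\right)}{6} = \frac{\left(-6\right) \left(r + r\right)}{6} = \frac{\left(-6\right) 2 r}{6} = \frac{\left(-12\right) r}{6} = - 2 r$)
$B{\left(F \right)} = - 3 F$ ($B{\left(F \right)} = - 2 F - F = - 3 F$)
$D \left(\left(-18 + B{\left(5 \right)}\right)^{2} + 1077\right) = - 56 \left(\left(-18 - 15\right)^{2} + 1077\right) = - 56 \left(\left(-33\right)^{2} + 1077\right) = - 56 \left(1089 + 1077\right) = \left(-56\right) 2166 = -121296$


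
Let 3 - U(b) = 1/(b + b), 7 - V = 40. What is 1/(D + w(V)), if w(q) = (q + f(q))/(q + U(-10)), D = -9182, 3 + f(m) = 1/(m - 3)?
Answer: -5391/49493677 ≈ -0.00010892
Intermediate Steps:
V = -33 (V = 7 - 1*40 = 7 - 40 = -33)
U(b) = 3 - 1/(2*b) (U(b) = 3 - 1/(b + b) = 3 - 1/(2*b))
f(m) = -3 + 1/(-3 + m) (f(m) = -3 + 1/(m - 3) = -3 + 1/(-3 + m))
w(q) = (q + (10 - 3*q)/(-3 + q))/(61/20 + q) (w(q) = (q + (10 - 3*q)/(-3 + q))/(q + (3 - 1/2/(-10))) = (q + (10 - 3*q)/(-3 + q))/(q + (3 - 1/2*(-1/10))) = (q + (10 - 3*q)/(-3 + q))/(q + (3 + 1/20)) = (q + (10 - 3*q)/(-3 + q))/(q + 61/20) = (q + (10 - 3*q)/(-3 + q))/(61/20 + q))
1/(D + w(V)) = 1/(-9182 + 20*(10 + (-33)**2 - 6*(-33))/(-183 - 33 + 20*(-33)**2)) = 1/(-9182 + 20*(10 + 1089 + 198)/(-183 - 33 + 20*1089)) = 1/(-9182 + 20*1297/(-183 - 33 + 21780)) = 1/(-9182 + 20*1297/21564) = 1/(-9182 + 20*(1/21564)*1297) = 1/(-9182 + 6485/5391) = 1/(-49493677/5391) = -5391/49493677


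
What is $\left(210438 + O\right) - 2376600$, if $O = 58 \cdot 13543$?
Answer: $-1380668$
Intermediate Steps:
$O = 785494$
$\left(210438 + O\right) - 2376600 = \left(210438 + 785494\right) - 2376600 = 995932 - 2376600 = -1380668$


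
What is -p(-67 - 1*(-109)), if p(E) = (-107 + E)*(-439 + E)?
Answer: -25805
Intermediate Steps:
p(E) = (-439 + E)*(-107 + E)
-p(-67 - 1*(-109)) = -(46973 + (-67 - 1*(-109))**2 - 546*(-67 - 1*(-109))) = -(46973 + (-67 + 109)**2 - 546*(-67 + 109)) = -(46973 + 42**2 - 546*42) = -(46973 + 1764 - 22932) = -1*25805 = -25805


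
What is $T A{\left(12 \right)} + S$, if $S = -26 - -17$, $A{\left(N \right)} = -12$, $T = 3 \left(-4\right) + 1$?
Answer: $123$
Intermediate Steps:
$T = -11$ ($T = -12 + 1 = -11$)
$S = -9$ ($S = -26 + 17 = -9$)
$T A{\left(12 \right)} + S = \left(-11\right) \left(-12\right) - 9 = 132 - 9 = 123$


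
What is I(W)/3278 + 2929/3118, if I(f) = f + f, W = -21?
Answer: 4735153/5110402 ≈ 0.92657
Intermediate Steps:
I(f) = 2*f
I(W)/3278 + 2929/3118 = (2*(-21))/3278 + 2929/3118 = -42*1/3278 + 2929*(1/3118) = -21/1639 + 2929/3118 = 4735153/5110402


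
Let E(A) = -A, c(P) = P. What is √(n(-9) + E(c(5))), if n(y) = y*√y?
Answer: √(-5 - 27*I) ≈ 3.351 - 4.0286*I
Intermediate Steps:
n(y) = y^(3/2)
√(n(-9) + E(c(5))) = √((-9)^(3/2) - 1*5) = √(-27*I - 5) = √(-5 - 27*I)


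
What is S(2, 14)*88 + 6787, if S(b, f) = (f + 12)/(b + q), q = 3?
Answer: 36223/5 ≈ 7244.6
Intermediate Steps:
S(b, f) = (12 + f)/(3 + b) (S(b, f) = (f + 12)/(b + 3) = (12 + f)/(3 + b))
S(2, 14)*88 + 6787 = ((12 + 14)/(3 + 2))*88 + 6787 = (26/5)*88 + 6787 = 2288/5 + 6787 = 36223/5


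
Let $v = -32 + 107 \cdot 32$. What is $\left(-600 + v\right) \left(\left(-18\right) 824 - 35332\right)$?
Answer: $-140057888$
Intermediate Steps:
$v = 3392$ ($v = -32 + 3424 = 3392$)
$\left(-600 + v\right) \left(\left(-18\right) 824 - 35332\right) = \left(-600 + 3392\right) \left(\left(-18\right) 824 - 35332\right) = 2792 \left(-14832 - 35332\right) = 2792 \left(-50164\right) = -140057888$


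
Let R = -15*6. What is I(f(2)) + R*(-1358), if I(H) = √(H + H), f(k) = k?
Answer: 122222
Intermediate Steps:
R = -90
I(H) = √2*√H (I(H) = √(2*H) = √2*√H)
I(f(2)) + R*(-1358) = √2*√2 - 90*(-1358) = 2 + 122220 = 122222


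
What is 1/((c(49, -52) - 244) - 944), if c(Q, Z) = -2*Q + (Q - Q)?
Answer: -1/1286 ≈ -0.00077760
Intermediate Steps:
c(Q, Z) = -2*Q (c(Q, Z) = -2*Q + 0 = -2*Q)
1/((c(49, -52) - 244) - 944) = 1/((-2*49 - 244) - 944) = 1/((-98 - 244) - 944) = 1/(-342 - 944) = 1/(-1286) = -1/1286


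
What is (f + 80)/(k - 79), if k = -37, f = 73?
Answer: -153/116 ≈ -1.3190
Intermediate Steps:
(f + 80)/(k - 79) = (73 + 80)/(-37 - 79) = 153/(-116) = 153*(-1/116) = -153/116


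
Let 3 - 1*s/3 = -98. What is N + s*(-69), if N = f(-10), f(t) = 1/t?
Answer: -209071/10 ≈ -20907.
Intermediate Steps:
s = 303 (s = 9 - 3*(-98) = 9 + 294 = 303)
N = -⅒ (N = 1/(-10) = -⅒ ≈ -0.10000)
N + s*(-69) = -⅒ + 303*(-69) = -⅒ - 20907 = -209071/10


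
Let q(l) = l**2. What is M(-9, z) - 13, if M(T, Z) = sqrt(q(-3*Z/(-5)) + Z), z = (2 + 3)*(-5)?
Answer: -13 + 10*sqrt(2) ≈ 1.1421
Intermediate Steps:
z = -25 (z = 5*(-5) = -25)
M(T, Z) = sqrt(Z + 9*Z**2/25) (M(T, Z) = sqrt((-3*Z/(-5))**2 + Z) = sqrt((-3*Z*(-1)/5)**2 + Z) = sqrt((-(-3)*Z/5)**2 + Z) = sqrt((3*Z/5)**2 + Z) = sqrt(9*Z**2/25 + Z) = sqrt(Z + 9*Z**2/25))
M(-9, z) - 13 = sqrt(-25*(25 + 9*(-25)))/5 - 13 = sqrt(-25*(25 - 225))/5 - 13 = sqrt(-25*(-200))/5 - 13 = sqrt(5000)/5 - 13 = (50*sqrt(2))/5 - 13 = 10*sqrt(2) - 13 = -13 + 10*sqrt(2)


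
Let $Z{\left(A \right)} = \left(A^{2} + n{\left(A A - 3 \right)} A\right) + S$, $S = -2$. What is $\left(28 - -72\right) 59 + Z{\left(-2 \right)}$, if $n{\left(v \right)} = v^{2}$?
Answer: $5900$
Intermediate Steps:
$Z{\left(A \right)} = -2 + A^{2} + A \left(-3 + A^{2}\right)^{2}$ ($Z{\left(A \right)} = \left(A^{2} + \left(A A - 3\right)^{2} A\right) - 2 = \left(A^{2} + \left(A^{2} - 3\right)^{2} A\right) - 2 = \left(A^{2} + \left(-3 + A^{2}\right)^{2} A\right) - 2 = \left(A^{2} + A \left(-3 + A^{2}\right)^{2}\right) - 2 = -2 + A^{2} + A \left(-3 + A^{2}\right)^{2}$)
$\left(28 - -72\right) 59 + Z{\left(-2 \right)} = \left(28 - -72\right) 59 - \left(2 - 4 + 2 \left(-3 + \left(-2\right)^{2}\right)^{2}\right) = \left(28 + 72\right) 59 - \left(-2 + 2 \left(-3 + 4\right)^{2}\right) = 100 \cdot 59 - \left(-2 + 2\right) = 5900 - 0 = 5900 + 0 = 5900$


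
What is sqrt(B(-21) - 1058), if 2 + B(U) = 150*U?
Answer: I*sqrt(4210) ≈ 64.885*I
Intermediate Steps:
B(U) = -2 + 150*U
sqrt(B(-21) - 1058) = sqrt((-2 + 150*(-21)) - 1058) = sqrt((-2 - 3150) - 1058) = sqrt(-3152 - 1058) = sqrt(-4210) = I*sqrt(4210)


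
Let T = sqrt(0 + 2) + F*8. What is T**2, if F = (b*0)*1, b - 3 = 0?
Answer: 2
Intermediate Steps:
b = 3 (b = 3 + 0 = 3)
F = 0 (F = (3*0)*1 = 0*1 = 0)
T = sqrt(2) (T = sqrt(0 + 2) + 0*8 = sqrt(2) + 0 = sqrt(2) ≈ 1.4142)
T**2 = (sqrt(2))**2 = 2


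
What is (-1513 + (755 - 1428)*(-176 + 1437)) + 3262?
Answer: -846904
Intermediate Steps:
(-1513 + (755 - 1428)*(-176 + 1437)) + 3262 = (-1513 - 673*1261) + 3262 = (-1513 - 848653) + 3262 = -850166 + 3262 = -846904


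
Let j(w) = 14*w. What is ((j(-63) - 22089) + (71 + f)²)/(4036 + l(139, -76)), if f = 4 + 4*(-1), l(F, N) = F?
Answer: -3586/835 ≈ -4.2946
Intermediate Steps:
f = 0 (f = 4 - 4 = 0)
((j(-63) - 22089) + (71 + f)²)/(4036 + l(139, -76)) = ((14*(-63) - 22089) + (71 + 0)²)/(4036 + 139) = ((-882 - 22089) + 71²)/4175 = (-22971 + 5041)*(1/4175) = -17930*1/4175 = -3586/835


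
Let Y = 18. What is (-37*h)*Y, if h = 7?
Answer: -4662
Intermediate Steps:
(-37*h)*Y = -37*7*18 = -259*18 = -4662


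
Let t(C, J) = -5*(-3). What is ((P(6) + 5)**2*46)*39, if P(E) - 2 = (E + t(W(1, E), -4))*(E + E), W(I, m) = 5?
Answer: 120343314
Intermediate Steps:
t(C, J) = 15
P(E) = 2 + 2*E*(15 + E) (P(E) = 2 + (E + 15)*(E + E) = 2 + (15 + E)*(2*E) = 2 + 2*E*(15 + E))
((P(6) + 5)**2*46)*39 = (((2 + 2*6**2 + 30*6) + 5)**2*46)*39 = (((2 + 2*36 + 180) + 5)**2*46)*39 = (((2 + 72 + 180) + 5)**2*46)*39 = ((254 + 5)**2*46)*39 = (259**2*46)*39 = (67081*46)*39 = 3085726*39 = 120343314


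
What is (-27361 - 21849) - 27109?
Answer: -76319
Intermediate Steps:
(-27361 - 21849) - 27109 = -49210 - 27109 = -76319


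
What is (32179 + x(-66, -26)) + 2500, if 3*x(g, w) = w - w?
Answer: 34679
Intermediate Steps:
x(g, w) = 0 (x(g, w) = (w - w)/3 = (⅓)*0 = 0)
(32179 + x(-66, -26)) + 2500 = (32179 + 0) + 2500 = 32179 + 2500 = 34679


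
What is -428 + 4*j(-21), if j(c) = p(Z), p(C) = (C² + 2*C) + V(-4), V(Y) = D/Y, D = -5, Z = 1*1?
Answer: -411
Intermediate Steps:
Z = 1
V(Y) = -5/Y
p(C) = 5/4 + C² + 2*C (p(C) = (C² + 2*C) - 5/(-4) = (C² + 2*C) - 5*(-¼) = (C² + 2*C) + 5/4 = 5/4 + C² + 2*C)
j(c) = 17/4 (j(c) = 5/4 + 1² + 2*1 = 5/4 + 1 + 2 = 17/4)
-428 + 4*j(-21) = -428 + 4*(17/4) = -428 + 17 = -411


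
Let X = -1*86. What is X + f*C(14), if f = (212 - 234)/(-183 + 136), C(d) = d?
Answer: -3734/47 ≈ -79.447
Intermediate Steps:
X = -86
f = 22/47 (f = -22/(-47) = -22*(-1/47) = 22/47 ≈ 0.46809)
X + f*C(14) = -86 + (22/47)*14 = -86 + 308/47 = -3734/47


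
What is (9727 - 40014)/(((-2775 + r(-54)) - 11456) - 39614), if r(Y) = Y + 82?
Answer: 30287/53817 ≈ 0.56278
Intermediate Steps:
r(Y) = 82 + Y
(9727 - 40014)/(((-2775 + r(-54)) - 11456) - 39614) = (9727 - 40014)/(((-2775 + (82 - 54)) - 11456) - 39614) = -30287/(((-2775 + 28) - 11456) - 39614) = -30287/((-2747 - 11456) - 39614) = -30287/(-14203 - 39614) = -30287/(-53817) = -30287*(-1/53817) = 30287/53817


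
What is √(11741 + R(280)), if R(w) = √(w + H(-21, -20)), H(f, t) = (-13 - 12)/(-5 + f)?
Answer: √(7936916 + 26*√189930)/26 ≈ 108.43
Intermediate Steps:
H(f, t) = -25/(-5 + f)
R(w) = √(25/26 + w) (R(w) = √(w - 25/(-5 - 21)) = √(w - 25/(-26)) = √(w - 25*(-1/26)) = √(w + 25/26) = √(25/26 + w))
√(11741 + R(280)) = √(11741 + √(650 + 676*280)/26) = √(11741 + √(650 + 189280)/26) = √(11741 + √189930/26)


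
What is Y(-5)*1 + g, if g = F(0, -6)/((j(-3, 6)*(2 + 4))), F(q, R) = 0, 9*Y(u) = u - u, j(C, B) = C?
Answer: 0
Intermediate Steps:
Y(u) = 0 (Y(u) = (u - u)/9 = (⅑)*0 = 0)
g = 0 (g = 0/((-3*(2 + 4))) = 0/((-3*6)) = 0/(-18) = 0*(-1/18) = 0)
Y(-5)*1 + g = 0*1 + 0 = 0 + 0 = 0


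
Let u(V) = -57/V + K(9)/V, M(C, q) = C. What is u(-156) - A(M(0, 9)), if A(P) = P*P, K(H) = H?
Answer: 4/13 ≈ 0.30769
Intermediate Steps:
A(P) = P²
u(V) = -48/V (u(V) = -57/V + 9/V = -48/V)
u(-156) - A(M(0, 9)) = -48/(-156) - 1*0² = -48*(-1/156) - 1*0 = 4/13 + 0 = 4/13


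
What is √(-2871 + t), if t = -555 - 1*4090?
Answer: 2*I*√1879 ≈ 86.695*I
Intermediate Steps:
t = -4645 (t = -555 - 4090 = -4645)
√(-2871 + t) = √(-2871 - 4645) = √(-7516) = 2*I*√1879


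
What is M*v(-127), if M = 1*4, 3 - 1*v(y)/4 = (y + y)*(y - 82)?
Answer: -849328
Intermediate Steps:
v(y) = 12 - 8*y*(-82 + y) (v(y) = 12 - 4*(y + y)*(y - 82) = 12 - 4*2*y*(-82 + y) = 12 - 8*y*(-82 + y))
M = 4
M*v(-127) = 4*(12 - 8*(-127)**2 + 656*(-127)) = 4*(12 - 8*16129 - 83312) = 4*(12 - 129032 - 83312) = 4*(-212332) = -849328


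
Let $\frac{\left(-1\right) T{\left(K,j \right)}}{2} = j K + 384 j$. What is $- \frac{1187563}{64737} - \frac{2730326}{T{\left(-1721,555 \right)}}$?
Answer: $- \frac{323196622612}{16012373265} \approx -20.184$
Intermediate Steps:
$T{\left(K,j \right)} = - 768 j - 2 K j$ ($T{\left(K,j \right)} = - 2 \left(j K + 384 j\right) = - 2 \left(K j + 384 j\right) = - 2 \left(384 j + K j\right) = - 768 j - 2 K j$)
$- \frac{1187563}{64737} - \frac{2730326}{T{\left(-1721,555 \right)}} = - \frac{1187563}{64737} - \frac{2730326}{\left(-2\right) 555 \left(384 - 1721\right)} = \left(-1187563\right) \frac{1}{64737} - \frac{2730326}{\left(-2\right) 555 \left(-1337\right)} = - \frac{1187563}{64737} - \frac{2730326}{1484070} = - \frac{1187563}{64737} - \frac{1365163}{742035} = - \frac{323196622612}{16012373265}$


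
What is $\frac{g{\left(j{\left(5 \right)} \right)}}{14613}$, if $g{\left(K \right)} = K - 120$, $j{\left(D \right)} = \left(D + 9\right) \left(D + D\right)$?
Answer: $\frac{20}{14613} \approx 0.0013686$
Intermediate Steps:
$j{\left(D \right)} = 2 D \left(9 + D\right)$ ($j{\left(D \right)} = \left(9 + D\right) 2 D = 2 D \left(9 + D\right)$)
$g{\left(K \right)} = -120 + K$ ($g{\left(K \right)} = K - 120 = -120 + K$)
$\frac{g{\left(j{\left(5 \right)} \right)}}{14613} = \frac{-120 + 2 \cdot 5 \left(9 + 5\right)}{14613} = \left(-120 + 2 \cdot 5 \cdot 14\right) \frac{1}{14613} = \left(-120 + 140\right) \frac{1}{14613} = 20 \cdot \frac{1}{14613} = \frac{20}{14613}$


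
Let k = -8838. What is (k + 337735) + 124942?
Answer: 453839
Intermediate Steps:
(k + 337735) + 124942 = (-8838 + 337735) + 124942 = 328897 + 124942 = 453839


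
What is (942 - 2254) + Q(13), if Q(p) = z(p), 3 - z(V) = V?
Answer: -1322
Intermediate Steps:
z(V) = 3 - V
Q(p) = 3 - p
(942 - 2254) + Q(13) = (942 - 2254) + (3 - 1*13) = -1312 + (3 - 13) = -1312 - 10 = -1322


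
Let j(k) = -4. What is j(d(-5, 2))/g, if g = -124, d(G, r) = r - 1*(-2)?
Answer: 1/31 ≈ 0.032258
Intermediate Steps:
d(G, r) = 2 + r (d(G, r) = r + 2 = 2 + r)
j(d(-5, 2))/g = -4/(-124) = -4*(-1/124) = 1/31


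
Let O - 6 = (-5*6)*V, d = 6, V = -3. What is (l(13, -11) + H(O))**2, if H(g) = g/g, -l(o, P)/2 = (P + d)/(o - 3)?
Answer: 4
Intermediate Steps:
l(o, P) = -2*(6 + P)/(-3 + o) (l(o, P) = -2*(P + 6)/(o - 3) = -2*(6 + P)/(-3 + o))
O = 96 (O = 6 - 5*6*(-3) = 6 - 30*(-3) = 6 + 90 = 96)
H(g) = 1
(l(13, -11) + H(O))**2 = (2*(-6 - 1*(-11))/(-3 + 13) + 1)**2 = (2*(-6 + 11)/10 + 1)**2 = (2*(1/10)*5 + 1)**2 = (1 + 1)**2 = 2**2 = 4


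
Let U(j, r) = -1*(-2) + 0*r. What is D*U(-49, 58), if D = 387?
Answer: 774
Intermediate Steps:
U(j, r) = 2 (U(j, r) = 2 + 0 = 2)
D*U(-49, 58) = 387*2 = 774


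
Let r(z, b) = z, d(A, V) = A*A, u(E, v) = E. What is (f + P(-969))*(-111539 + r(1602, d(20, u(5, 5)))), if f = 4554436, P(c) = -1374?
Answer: -500549977094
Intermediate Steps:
d(A, V) = A²
(f + P(-969))*(-111539 + r(1602, d(20, u(5, 5)))) = (4554436 - 1374)*(-111539 + 1602) = 4553062*(-109937) = -500549977094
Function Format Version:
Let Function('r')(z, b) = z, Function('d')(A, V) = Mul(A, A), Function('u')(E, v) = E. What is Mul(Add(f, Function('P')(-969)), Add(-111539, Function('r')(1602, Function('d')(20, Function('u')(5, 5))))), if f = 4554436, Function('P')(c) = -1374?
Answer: -500549977094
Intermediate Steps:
Function('d')(A, V) = Pow(A, 2)
Mul(Add(f, Function('P')(-969)), Add(-111539, Function('r')(1602, Function('d')(20, Function('u')(5, 5))))) = Mul(Add(4554436, -1374), Add(-111539, 1602)) = Mul(4553062, -109937) = -500549977094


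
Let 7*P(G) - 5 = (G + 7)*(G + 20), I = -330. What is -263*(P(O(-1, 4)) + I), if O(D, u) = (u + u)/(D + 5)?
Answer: 79163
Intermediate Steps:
O(D, u) = 2*u/(5 + D) (O(D, u) = (2*u)/(5 + D) = 2*u/(5 + D))
P(G) = 5/7 + (7 + G)*(20 + G)/7 (P(G) = 5/7 + ((G + 7)*(G + 20))/7 = 5/7 + ((7 + G)*(20 + G))/7 = 5/7 + (7 + G)*(20 + G)/7)
-263*(P(O(-1, 4)) + I) = -263*((145/7 + (2*4/(5 - 1))²/7 + 27*(2*4/(5 - 1))/7) - 330) = -263*((145/7 + (2*4/4)²/7 + 27*(2*4/4)/7) - 330) = -263*((145/7 + (2*4*(¼))²/7 + 27*(2*4*(¼))/7) - 330) = -263*((145/7 + (⅐)*2² + (27/7)*2) - 330) = -263*((145/7 + (⅐)*4 + 54/7) - 330) = -263*((145/7 + 4/7 + 54/7) - 330) = -263*(29 - 330) = -263*(-301) = 79163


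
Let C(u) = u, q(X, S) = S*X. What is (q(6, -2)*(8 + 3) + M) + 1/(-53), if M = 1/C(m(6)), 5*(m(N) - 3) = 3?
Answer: -125681/954 ≈ -131.74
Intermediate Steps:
m(N) = 18/5 (m(N) = 3 + (⅕)*3 = 3 + ⅗ = 18/5)
M = 5/18 (M = 1/(18/5) = 5/18 ≈ 0.27778)
(q(6, -2)*(8 + 3) + M) + 1/(-53) = ((-2*6)*(8 + 3) + 5/18) + 1/(-53) = (-12*11 + 5/18) - 1/53 = (-132 + 5/18) - 1/53 = -2371/18 - 1/53 = -125681/954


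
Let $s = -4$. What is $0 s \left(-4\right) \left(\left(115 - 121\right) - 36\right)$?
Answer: $0$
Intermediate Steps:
$0 s \left(-4\right) \left(\left(115 - 121\right) - 36\right) = 0 \left(-4\right) \left(-4\right) \left(\left(115 - 121\right) - 36\right) = 0 \left(-4\right) \left(-6 - 36\right) = 0 \left(-42\right) = 0$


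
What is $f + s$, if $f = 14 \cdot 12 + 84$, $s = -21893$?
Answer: $-21641$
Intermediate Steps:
$f = 252$ ($f = 168 + 84 = 252$)
$f + s = 252 - 21893 = -21641$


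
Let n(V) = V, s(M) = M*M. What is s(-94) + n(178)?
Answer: 9014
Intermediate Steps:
s(M) = M²
s(-94) + n(178) = (-94)² + 178 = 8836 + 178 = 9014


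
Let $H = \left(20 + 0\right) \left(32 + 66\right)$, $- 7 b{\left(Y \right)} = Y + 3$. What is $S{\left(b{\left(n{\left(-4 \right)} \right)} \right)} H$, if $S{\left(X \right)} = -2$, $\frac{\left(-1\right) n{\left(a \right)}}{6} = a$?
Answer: $-3920$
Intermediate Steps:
$n{\left(a \right)} = - 6 a$
$b{\left(Y \right)} = - \frac{3}{7} - \frac{Y}{7}$ ($b{\left(Y \right)} = - \frac{Y + 3}{7} = - \frac{3 + Y}{7} = - \frac{3}{7} - \frac{Y}{7}$)
$H = 1960$ ($H = 20 \cdot 98 = 1960$)
$S{\left(b{\left(n{\left(-4 \right)} \right)} \right)} H = \left(-2\right) 1960 = -3920$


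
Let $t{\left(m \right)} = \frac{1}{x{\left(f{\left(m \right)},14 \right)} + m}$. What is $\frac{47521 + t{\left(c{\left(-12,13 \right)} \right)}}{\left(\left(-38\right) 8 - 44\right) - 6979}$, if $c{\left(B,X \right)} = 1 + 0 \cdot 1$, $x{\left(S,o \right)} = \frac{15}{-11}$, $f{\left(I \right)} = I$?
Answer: $- \frac{190073}{29308} \approx -6.4854$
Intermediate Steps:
$x{\left(S,o \right)} = - \frac{15}{11}$ ($x{\left(S,o \right)} = 15 \left(- \frac{1}{11}\right) = - \frac{15}{11}$)
$c{\left(B,X \right)} = 1$ ($c{\left(B,X \right)} = 1 + 0 = 1$)
$t{\left(m \right)} = \frac{1}{- \frac{15}{11} + m}$
$\frac{47521 + t{\left(c{\left(-12,13 \right)} \right)}}{\left(\left(-38\right) 8 - 44\right) - 6979} = \frac{47521 + \frac{11}{-15 + 11 \cdot 1}}{\left(\left(-38\right) 8 - 44\right) - 6979} = \frac{47521 + \frac{11}{-15 + 11}}{\left(-304 - 44\right) - 6979} = \frac{47521 + \frac{11}{-4}}{-348 - 6979} = \frac{47521 + 11 \left(- \frac{1}{4}\right)}{-7327} = \left(47521 - \frac{11}{4}\right) \left(- \frac{1}{7327}\right) = \frac{190073}{4} \left(- \frac{1}{7327}\right) = - \frac{190073}{29308}$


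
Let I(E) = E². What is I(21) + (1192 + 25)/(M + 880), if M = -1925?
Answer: 459628/1045 ≈ 439.84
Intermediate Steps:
I(21) + (1192 + 25)/(M + 880) = 21² + (1192 + 25)/(-1925 + 880) = 441 + 1217/(-1045) = 441 + 1217*(-1/1045) = 441 - 1217/1045 = 459628/1045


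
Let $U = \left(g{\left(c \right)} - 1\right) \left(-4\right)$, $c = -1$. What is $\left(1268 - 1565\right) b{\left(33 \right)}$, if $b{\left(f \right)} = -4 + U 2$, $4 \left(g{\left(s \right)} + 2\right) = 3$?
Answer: $-4158$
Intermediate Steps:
$g{\left(s \right)} = - \frac{5}{4}$ ($g{\left(s \right)} = -2 + \frac{1}{4} \cdot 3 = -2 + \frac{3}{4} = - \frac{5}{4}$)
$U = 9$ ($U = \left(- \frac{5}{4} - 1\right) \left(-4\right) = \left(- \frac{9}{4}\right) \left(-4\right) = 9$)
$b{\left(f \right)} = 14$ ($b{\left(f \right)} = -4 + 9 \cdot 2 = -4 + 18 = 14$)
$\left(1268 - 1565\right) b{\left(33 \right)} = \left(1268 - 1565\right) 14 = \left(-297\right) 14 = -4158$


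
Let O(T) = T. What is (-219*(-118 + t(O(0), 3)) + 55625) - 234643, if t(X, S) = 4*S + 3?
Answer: -156461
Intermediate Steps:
t(X, S) = 3 + 4*S
(-219*(-118 + t(O(0), 3)) + 55625) - 234643 = (-219*(-118 + (3 + 4*3)) + 55625) - 234643 = (-219*(-118 + (3 + 12)) + 55625) - 234643 = (-219*(-118 + 15) + 55625) - 234643 = (-219*(-103) + 55625) - 234643 = (22557 + 55625) - 234643 = 78182 - 234643 = -156461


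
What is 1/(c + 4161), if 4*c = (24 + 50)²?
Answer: 1/5530 ≈ 0.00018083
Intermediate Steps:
c = 1369 (c = (24 + 50)²/4 = (¼)*74² = (¼)*5476 = 1369)
1/(c + 4161) = 1/(1369 + 4161) = 1/5530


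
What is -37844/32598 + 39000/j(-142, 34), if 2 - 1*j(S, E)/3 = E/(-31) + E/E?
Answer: 101034878/16299 ≈ 6198.8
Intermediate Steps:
j(S, E) = 3 + 3*E/31 (j(S, E) = 6 - 3*(E/(-31) + E/E) = 6 - 3*(E*(-1/31) + 1) = 6 - 3*(-E/31 + 1) = 6 - 3*(1 - E/31) = 6 + (-3 + 3*E/31) = 3 + 3*E/31)
-37844/32598 + 39000/j(-142, 34) = -37844/32598 + 39000/(3 + (3/31)*34) = -37844*1/32598 + 39000/(3 + 102/31) = -18922/16299 + 39000/(195/31) = -18922/16299 + 39000*(31/195) = -18922/16299 + 6200 = 101034878/16299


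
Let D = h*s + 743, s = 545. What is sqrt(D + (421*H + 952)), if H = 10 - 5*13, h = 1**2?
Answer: I*sqrt(20915) ≈ 144.62*I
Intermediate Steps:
h = 1
H = -55 (H = 10 - 65 = -55)
D = 1288 (D = 1*545 + 743 = 545 + 743 = 1288)
sqrt(D + (421*H + 952)) = sqrt(1288 + (421*(-55) + 952)) = sqrt(1288 + (-23155 + 952)) = sqrt(1288 - 22203) = sqrt(-20915) = I*sqrt(20915)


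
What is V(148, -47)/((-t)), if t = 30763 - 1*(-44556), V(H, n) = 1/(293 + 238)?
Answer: -1/39994389 ≈ -2.5004e-8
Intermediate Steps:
V(H, n) = 1/531
t = 75319 (t = 30763 + 44556 = 75319)
V(148, -47)/((-t)) = 1/(531*((-1*75319))) = (1/531)/(-75319) = (1/531)*(-1/75319) = -1/39994389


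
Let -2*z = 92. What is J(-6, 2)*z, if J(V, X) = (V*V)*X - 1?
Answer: -3266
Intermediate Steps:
z = -46 (z = -½*92 = -46)
J(V, X) = -1 + X*V² (J(V, X) = V²*X - 1 = X*V² - 1 = -1 + X*V²)
J(-6, 2)*z = (-1 + 2*(-6)²)*(-46) = (-1 + 2*36)*(-46) = (-1 + 72)*(-46) = 71*(-46) = -3266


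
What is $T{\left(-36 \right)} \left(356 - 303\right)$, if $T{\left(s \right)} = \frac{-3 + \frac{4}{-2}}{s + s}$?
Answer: $\frac{265}{72} \approx 3.6806$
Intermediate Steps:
$T{\left(s \right)} = - \frac{5}{2 s}$ ($T{\left(s \right)} = \frac{-3 + 4 \left(- \frac{1}{2}\right)}{2 s} = \left(-3 - 2\right) \frac{1}{2 s} = - 5 \frac{1}{2 s} = - \frac{5}{2 s}$)
$T{\left(-36 \right)} \left(356 - 303\right) = - \frac{5}{2 \left(-36\right)} \left(356 - 303\right) = \left(- \frac{5}{2}\right) \left(- \frac{1}{36}\right) 53 = \frac{5}{72} \cdot 53 = \frac{265}{72}$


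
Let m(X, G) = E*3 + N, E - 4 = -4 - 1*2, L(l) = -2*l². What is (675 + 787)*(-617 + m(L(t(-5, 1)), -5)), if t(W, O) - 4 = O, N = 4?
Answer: -904978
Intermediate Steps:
t(W, O) = 4 + O
E = -2 (E = 4 + (-4 - 1*2) = 4 + (-4 - 2) = 4 - 6 = -2)
m(X, G) = -2 (m(X, G) = -2*3 + 4 = -6 + 4 = -2)
(675 + 787)*(-617 + m(L(t(-5, 1)), -5)) = (675 + 787)*(-617 - 2) = 1462*(-619) = -904978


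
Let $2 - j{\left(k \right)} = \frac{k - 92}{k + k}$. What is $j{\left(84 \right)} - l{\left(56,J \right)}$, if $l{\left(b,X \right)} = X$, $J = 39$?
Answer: $- \frac{776}{21} \approx -36.952$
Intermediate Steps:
$j{\left(k \right)} = 2 - \frac{-92 + k}{2 k}$ ($j{\left(k \right)} = 2 - \frac{k - 92}{k + k} = 2 - \frac{-92 + k}{2 k}$)
$j{\left(84 \right)} - l{\left(56,J \right)} = \left(\frac{3}{2} + \frac{46}{84}\right) - 39 = \left(\frac{3}{2} + 46 \cdot \frac{1}{84}\right) - 39 = \left(\frac{3}{2} + \frac{23}{42}\right) - 39 = \frac{43}{21} - 39 = - \frac{776}{21}$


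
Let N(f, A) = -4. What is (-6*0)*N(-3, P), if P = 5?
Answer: 0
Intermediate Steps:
(-6*0)*N(-3, P) = -6*0*(-4) = 0*(-4) = 0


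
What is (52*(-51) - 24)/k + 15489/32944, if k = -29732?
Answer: 137169273/244872752 ≈ 0.56017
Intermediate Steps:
(52*(-51) - 24)/k + 15489/32944 = (52*(-51) - 24)/(-29732) + 15489/32944 = (-2652 - 24)*(-1/29732) + 15489*(1/32944) = -2676*(-1/29732) + 15489/32944 = 669/7433 + 15489/32944 = 137169273/244872752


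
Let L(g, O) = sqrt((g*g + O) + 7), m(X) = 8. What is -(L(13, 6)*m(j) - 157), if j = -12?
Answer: 157 - 8*sqrt(182) ≈ 49.074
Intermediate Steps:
L(g, O) = sqrt(7 + O + g**2) (L(g, O) = sqrt((g**2 + O) + 7) = sqrt((O + g**2) + 7) = sqrt(7 + O + g**2))
-(L(13, 6)*m(j) - 157) = -(sqrt(7 + 6 + 13**2)*8 - 157) = -(sqrt(7 + 6 + 169)*8 - 157) = -(sqrt(182)*8 - 157) = -(8*sqrt(182) - 157) = -(-157 + 8*sqrt(182)) = 157 - 8*sqrt(182)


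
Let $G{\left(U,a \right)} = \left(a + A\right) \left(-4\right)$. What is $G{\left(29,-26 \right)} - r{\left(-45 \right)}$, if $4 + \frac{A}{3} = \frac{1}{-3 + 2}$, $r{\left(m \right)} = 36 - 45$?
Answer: $173$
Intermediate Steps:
$r{\left(m \right)} = -9$
$A = -15$ ($A = -12 + \frac{3}{-3 + 2} = -12 + \frac{3}{-1} = -12 + 3 \left(-1\right) = -12 - 3 = -15$)
$G{\left(U,a \right)} = 60 - 4 a$ ($G{\left(U,a \right)} = \left(a - 15\right) \left(-4\right) = \left(-15 + a\right) \left(-4\right) = 60 - 4 a$)
$G{\left(29,-26 \right)} - r{\left(-45 \right)} = \left(60 - -104\right) - -9 = \left(60 + 104\right) + 9 = 164 + 9 = 173$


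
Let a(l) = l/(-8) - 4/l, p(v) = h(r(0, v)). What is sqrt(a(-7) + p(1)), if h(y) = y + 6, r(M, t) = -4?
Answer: sqrt(2702)/28 ≈ 1.8565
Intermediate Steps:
h(y) = 6 + y
p(v) = 2 (p(v) = 6 - 4 = 2)
a(l) = -4/l - l/8 (a(l) = l*(-1/8) - 4/l = -l/8 - 4/l = -4/l - l/8)
sqrt(a(-7) + p(1)) = sqrt((-4/(-7) - 1/8*(-7)) + 2) = sqrt((-4*(-1/7) + 7/8) + 2) = sqrt((4/7 + 7/8) + 2) = sqrt(81/56 + 2) = sqrt(193/56) = sqrt(2702)/28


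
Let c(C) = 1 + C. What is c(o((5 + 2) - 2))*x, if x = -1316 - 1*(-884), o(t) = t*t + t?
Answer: -13392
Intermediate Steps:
o(t) = t + t² (o(t) = t² + t = t + t²)
x = -432 (x = -1316 + 884 = -432)
c(o((5 + 2) - 2))*x = (1 + ((5 + 2) - 2)*(1 + ((5 + 2) - 2)))*(-432) = (1 + (7 - 2)*(1 + (7 - 2)))*(-432) = (1 + 5*(1 + 5))*(-432) = (1 + 5*6)*(-432) = (1 + 30)*(-432) = 31*(-432) = -13392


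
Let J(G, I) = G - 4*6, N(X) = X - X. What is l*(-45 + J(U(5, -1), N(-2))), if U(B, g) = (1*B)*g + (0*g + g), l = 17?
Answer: -1275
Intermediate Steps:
N(X) = 0
U(B, g) = g + B*g (U(B, g) = B*g + (0 + g) = B*g + g = g + B*g)
J(G, I) = -24 + G (J(G, I) = G - 24 = -24 + G)
l*(-45 + J(U(5, -1), N(-2))) = 17*(-45 + (-24 - (1 + 5))) = 17*(-45 + (-24 - 1*6)) = 17*(-45 + (-24 - 6)) = 17*(-45 - 30) = 17*(-75) = -1275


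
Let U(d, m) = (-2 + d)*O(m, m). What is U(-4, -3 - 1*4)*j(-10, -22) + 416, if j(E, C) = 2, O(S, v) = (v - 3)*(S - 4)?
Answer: -904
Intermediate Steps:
O(S, v) = (-4 + S)*(-3 + v) (O(S, v) = (-3 + v)*(-4 + S) = (-4 + S)*(-3 + v))
U(d, m) = (-2 + d)*(12 + m² - 7*m) (U(d, m) = (-2 + d)*(12 - 4*m - 3*m + m*m) = (-2 + d)*(12 - 4*m - 3*m + m²) = (-2 + d)*(12 + m² - 7*m))
U(-4, -3 - 1*4)*j(-10, -22) + 416 = ((-2 - 4)*(12 + (-3 - 1*4)² - 7*(-3 - 1*4)))*2 + 416 = -6*(12 + (-3 - 4)² - 7*(-3 - 4))*2 + 416 = -6*(12 + (-7)² - 7*(-7))*2 + 416 = -6*(12 + 49 + 49)*2 + 416 = -6*110*2 + 416 = -660*2 + 416 = -1320 + 416 = -904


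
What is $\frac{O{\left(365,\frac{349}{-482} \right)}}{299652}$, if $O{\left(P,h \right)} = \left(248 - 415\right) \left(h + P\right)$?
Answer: $- \frac{9774009}{48144088} \approx -0.20302$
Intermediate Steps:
$O{\left(P,h \right)} = - 167 P - 167 h$ ($O{\left(P,h \right)} = - 167 \left(P + h\right) = - 167 P - 167 h$)
$\frac{O{\left(365,\frac{349}{-482} \right)}}{299652} = \frac{\left(-167\right) 365 - 167 \frac{349}{-482}}{299652} = \left(-60955 - 167 \cdot 349 \left(- \frac{1}{482}\right)\right) \frac{1}{299652} = \left(-60955 - - \frac{58283}{482}\right) \frac{1}{299652} = \left(-60955 + \frac{58283}{482}\right) \frac{1}{299652} = \left(- \frac{29322027}{482}\right) \frac{1}{299652} = - \frac{9774009}{48144088}$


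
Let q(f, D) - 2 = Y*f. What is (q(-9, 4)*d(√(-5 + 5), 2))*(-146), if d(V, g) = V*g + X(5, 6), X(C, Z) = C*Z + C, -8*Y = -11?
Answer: 212065/4 ≈ 53016.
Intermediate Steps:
Y = 11/8 (Y = -⅛*(-11) = 11/8 ≈ 1.3750)
X(C, Z) = C + C*Z
d(V, g) = 35 + V*g (d(V, g) = V*g + 5*(1 + 6) = V*g + 5*7 = V*g + 35 = 35 + V*g)
q(f, D) = 2 + 11*f/8
(q(-9, 4)*d(√(-5 + 5), 2))*(-146) = ((2 + (11/8)*(-9))*(35 + √(-5 + 5)*2))*(-146) = ((2 - 99/8)*(35 + √0*2))*(-146) = -83*(35 + 0*2)/8*(-146) = -83*(35 + 0)/8*(-146) = -83/8*35*(-146) = -2905/8*(-146) = 212065/4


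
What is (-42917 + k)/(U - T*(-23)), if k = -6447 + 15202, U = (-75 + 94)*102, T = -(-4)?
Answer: -589/35 ≈ -16.829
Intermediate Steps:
T = 4 (T = -4*(-1) = 4)
U = 1938 (U = 19*102 = 1938)
k = 8755
(-42917 + k)/(U - T*(-23)) = (-42917 + 8755)/(1938 - 1*4*(-23)) = -34162/(1938 - 4*(-23)) = -34162/(1938 + 92) = -34162/2030 = -34162*1/2030 = -589/35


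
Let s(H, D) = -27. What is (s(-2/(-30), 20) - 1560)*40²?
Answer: -2539200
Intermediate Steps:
(s(-2/(-30), 20) - 1560)*40² = (-27 - 1560)*40² = -1587*1600 = -2539200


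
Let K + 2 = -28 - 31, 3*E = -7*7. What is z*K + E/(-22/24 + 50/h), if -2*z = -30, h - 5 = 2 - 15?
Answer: -39247/43 ≈ -912.72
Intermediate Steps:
h = -8 (h = 5 + (2 - 15) = 5 - 13 = -8)
z = 15 (z = -½*(-30) = 15)
E = -49/3 (E = (-7*7)/3 = (⅓)*(-49) = -49/3 ≈ -16.333)
K = -61 (K = -2 + (-28 - 31) = -2 - 59 = -61)
z*K + E/(-22/24 + 50/h) = 15*(-61) - 49/(3*(-22/24 + 50/(-8))) = -915 - 49/(3*(-22*1/24 + 50*(-⅛))) = -915 - 49/(3*(-11/12 - 25/4)) = -915 - 49/(3*(-43/6)) = -915 - 49/3*(-6/43) = -915 + 98/43 = -39247/43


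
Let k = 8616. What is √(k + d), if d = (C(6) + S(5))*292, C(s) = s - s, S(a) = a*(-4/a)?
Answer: 14*√38 ≈ 86.302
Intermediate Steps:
S(a) = -4
C(s) = 0
d = -1168 (d = (0 - 4)*292 = -4*292 = -1168)
√(k + d) = √(8616 - 1168) = √7448 = 14*√38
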